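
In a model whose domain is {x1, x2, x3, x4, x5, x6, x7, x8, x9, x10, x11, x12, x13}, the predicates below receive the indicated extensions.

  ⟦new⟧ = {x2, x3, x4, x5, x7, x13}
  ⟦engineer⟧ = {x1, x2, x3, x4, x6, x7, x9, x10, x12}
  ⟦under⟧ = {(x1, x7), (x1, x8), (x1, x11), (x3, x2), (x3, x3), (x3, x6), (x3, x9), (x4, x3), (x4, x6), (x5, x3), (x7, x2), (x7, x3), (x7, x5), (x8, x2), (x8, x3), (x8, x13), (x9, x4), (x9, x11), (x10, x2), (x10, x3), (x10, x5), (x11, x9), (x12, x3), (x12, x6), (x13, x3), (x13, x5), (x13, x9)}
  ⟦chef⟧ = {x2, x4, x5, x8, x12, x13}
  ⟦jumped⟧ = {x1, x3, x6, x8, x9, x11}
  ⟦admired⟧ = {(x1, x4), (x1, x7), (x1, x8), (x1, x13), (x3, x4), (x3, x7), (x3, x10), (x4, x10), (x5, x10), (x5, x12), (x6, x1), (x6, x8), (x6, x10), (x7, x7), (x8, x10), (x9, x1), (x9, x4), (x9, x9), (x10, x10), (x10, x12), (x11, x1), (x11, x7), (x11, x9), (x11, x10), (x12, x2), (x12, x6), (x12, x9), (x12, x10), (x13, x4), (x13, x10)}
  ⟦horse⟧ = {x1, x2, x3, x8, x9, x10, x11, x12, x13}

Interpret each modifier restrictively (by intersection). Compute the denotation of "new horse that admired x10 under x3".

⟦that admired x10⟧ = {x : ⟨x, x10⟩ ∈ ⟦admired⟧} = {x3, x4, x5, x6, x8, x10, x11, x12, x13}
⟦under x3⟧ = {x : ⟨x, x3⟩ ∈ ⟦under⟧} = {x3, x4, x5, x7, x8, x10, x12, x13}
⟦horse⟧ = {x1, x2, x3, x8, x9, x10, x11, x12, x13}
… ∩ ⟦that admired x10⟧ = {x1, x2, x3, x8, x9, x10, x11, x12, x13} ∩ {x3, x4, x5, x6, x8, x10, x11, x12, x13} = {x3, x8, x10, x11, x12, x13}
… ∩ ⟦under x3⟧ = {x3, x8, x10, x11, x12, x13} ∩ {x3, x4, x5, x7, x8, x10, x12, x13} = {x3, x8, x10, x12, x13}
… ∩ ⟦new⟧ = {x3, x8, x10, x12, x13} ∩ {x2, x3, x4, x5, x7, x13} = {x3, x13}
So ⟦new horse that admired x10 under x3⟧ = {x3, x13}.

{x3, x13}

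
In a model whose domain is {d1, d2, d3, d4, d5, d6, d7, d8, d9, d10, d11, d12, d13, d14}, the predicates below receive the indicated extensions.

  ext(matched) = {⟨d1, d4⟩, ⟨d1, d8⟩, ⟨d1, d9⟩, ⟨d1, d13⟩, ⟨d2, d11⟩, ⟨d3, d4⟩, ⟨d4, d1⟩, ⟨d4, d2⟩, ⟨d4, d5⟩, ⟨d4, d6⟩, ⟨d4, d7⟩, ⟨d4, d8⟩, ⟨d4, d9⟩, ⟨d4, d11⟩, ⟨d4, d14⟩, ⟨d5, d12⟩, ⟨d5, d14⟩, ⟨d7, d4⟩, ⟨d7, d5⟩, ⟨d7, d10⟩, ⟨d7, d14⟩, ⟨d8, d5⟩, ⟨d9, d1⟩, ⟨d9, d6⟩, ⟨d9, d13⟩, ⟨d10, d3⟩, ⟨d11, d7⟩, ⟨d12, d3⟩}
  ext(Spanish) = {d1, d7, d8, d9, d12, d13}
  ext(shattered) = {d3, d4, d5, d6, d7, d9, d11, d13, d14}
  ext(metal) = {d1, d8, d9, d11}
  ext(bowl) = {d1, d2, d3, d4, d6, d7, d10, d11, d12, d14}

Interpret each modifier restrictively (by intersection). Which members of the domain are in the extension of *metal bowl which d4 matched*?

{d1, d11}

⟦which d4 matched⟧ = {x : ⟨d4, x⟩ ∈ ⟦matched⟧} = {d1, d2, d5, d6, d7, d8, d9, d11, d14}
⟦bowl⟧ = {d1, d2, d3, d4, d6, d7, d10, d11, d12, d14}
… ∩ ⟦which d4 matched⟧ = {d1, d2, d3, d4, d6, d7, d10, d11, d12, d14} ∩ {d1, d2, d5, d6, d7, d8, d9, d11, d14} = {d1, d2, d6, d7, d11, d14}
… ∩ ⟦metal⟧ = {d1, d2, d6, d7, d11, d14} ∩ {d1, d8, d9, d11} = {d1, d11}
So ⟦metal bowl which d4 matched⟧ = {d1, d11}.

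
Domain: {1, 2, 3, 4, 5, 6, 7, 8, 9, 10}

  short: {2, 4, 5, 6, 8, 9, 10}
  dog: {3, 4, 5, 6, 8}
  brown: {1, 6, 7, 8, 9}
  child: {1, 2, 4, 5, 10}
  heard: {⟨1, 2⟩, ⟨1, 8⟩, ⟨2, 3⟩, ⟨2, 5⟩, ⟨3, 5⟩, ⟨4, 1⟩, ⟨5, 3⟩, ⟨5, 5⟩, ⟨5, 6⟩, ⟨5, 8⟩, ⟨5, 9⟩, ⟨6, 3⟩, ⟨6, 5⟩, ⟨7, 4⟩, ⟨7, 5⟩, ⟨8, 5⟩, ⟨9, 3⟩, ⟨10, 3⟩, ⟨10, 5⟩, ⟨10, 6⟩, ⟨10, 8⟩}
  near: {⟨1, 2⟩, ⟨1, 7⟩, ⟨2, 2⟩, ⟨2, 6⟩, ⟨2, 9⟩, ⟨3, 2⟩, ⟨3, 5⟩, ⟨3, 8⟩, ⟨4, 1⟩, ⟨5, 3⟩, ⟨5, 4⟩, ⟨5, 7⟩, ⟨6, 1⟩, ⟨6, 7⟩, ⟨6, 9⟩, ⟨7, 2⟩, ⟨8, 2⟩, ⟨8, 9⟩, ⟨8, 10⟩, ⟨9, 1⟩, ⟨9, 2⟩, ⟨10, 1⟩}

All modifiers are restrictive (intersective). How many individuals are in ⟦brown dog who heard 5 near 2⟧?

⟦who heard 5⟧ = {x : ⟨x, 5⟩ ∈ ⟦heard⟧} = {2, 3, 5, 6, 7, 8, 10}
⟦near 2⟧ = {x : ⟨x, 2⟩ ∈ ⟦near⟧} = {1, 2, 3, 7, 8, 9}
⟦dog⟧ = {3, 4, 5, 6, 8}
… ∩ ⟦who heard 5⟧ = {3, 4, 5, 6, 8} ∩ {2, 3, 5, 6, 7, 8, 10} = {3, 5, 6, 8}
… ∩ ⟦near 2⟧ = {3, 5, 6, 8} ∩ {1, 2, 3, 7, 8, 9} = {3, 8}
… ∩ ⟦brown⟧ = {3, 8} ∩ {1, 6, 7, 8, 9} = {8}
⟦brown dog who heard 5 near 2⟧ = {8}, so the cardinality is 1.

1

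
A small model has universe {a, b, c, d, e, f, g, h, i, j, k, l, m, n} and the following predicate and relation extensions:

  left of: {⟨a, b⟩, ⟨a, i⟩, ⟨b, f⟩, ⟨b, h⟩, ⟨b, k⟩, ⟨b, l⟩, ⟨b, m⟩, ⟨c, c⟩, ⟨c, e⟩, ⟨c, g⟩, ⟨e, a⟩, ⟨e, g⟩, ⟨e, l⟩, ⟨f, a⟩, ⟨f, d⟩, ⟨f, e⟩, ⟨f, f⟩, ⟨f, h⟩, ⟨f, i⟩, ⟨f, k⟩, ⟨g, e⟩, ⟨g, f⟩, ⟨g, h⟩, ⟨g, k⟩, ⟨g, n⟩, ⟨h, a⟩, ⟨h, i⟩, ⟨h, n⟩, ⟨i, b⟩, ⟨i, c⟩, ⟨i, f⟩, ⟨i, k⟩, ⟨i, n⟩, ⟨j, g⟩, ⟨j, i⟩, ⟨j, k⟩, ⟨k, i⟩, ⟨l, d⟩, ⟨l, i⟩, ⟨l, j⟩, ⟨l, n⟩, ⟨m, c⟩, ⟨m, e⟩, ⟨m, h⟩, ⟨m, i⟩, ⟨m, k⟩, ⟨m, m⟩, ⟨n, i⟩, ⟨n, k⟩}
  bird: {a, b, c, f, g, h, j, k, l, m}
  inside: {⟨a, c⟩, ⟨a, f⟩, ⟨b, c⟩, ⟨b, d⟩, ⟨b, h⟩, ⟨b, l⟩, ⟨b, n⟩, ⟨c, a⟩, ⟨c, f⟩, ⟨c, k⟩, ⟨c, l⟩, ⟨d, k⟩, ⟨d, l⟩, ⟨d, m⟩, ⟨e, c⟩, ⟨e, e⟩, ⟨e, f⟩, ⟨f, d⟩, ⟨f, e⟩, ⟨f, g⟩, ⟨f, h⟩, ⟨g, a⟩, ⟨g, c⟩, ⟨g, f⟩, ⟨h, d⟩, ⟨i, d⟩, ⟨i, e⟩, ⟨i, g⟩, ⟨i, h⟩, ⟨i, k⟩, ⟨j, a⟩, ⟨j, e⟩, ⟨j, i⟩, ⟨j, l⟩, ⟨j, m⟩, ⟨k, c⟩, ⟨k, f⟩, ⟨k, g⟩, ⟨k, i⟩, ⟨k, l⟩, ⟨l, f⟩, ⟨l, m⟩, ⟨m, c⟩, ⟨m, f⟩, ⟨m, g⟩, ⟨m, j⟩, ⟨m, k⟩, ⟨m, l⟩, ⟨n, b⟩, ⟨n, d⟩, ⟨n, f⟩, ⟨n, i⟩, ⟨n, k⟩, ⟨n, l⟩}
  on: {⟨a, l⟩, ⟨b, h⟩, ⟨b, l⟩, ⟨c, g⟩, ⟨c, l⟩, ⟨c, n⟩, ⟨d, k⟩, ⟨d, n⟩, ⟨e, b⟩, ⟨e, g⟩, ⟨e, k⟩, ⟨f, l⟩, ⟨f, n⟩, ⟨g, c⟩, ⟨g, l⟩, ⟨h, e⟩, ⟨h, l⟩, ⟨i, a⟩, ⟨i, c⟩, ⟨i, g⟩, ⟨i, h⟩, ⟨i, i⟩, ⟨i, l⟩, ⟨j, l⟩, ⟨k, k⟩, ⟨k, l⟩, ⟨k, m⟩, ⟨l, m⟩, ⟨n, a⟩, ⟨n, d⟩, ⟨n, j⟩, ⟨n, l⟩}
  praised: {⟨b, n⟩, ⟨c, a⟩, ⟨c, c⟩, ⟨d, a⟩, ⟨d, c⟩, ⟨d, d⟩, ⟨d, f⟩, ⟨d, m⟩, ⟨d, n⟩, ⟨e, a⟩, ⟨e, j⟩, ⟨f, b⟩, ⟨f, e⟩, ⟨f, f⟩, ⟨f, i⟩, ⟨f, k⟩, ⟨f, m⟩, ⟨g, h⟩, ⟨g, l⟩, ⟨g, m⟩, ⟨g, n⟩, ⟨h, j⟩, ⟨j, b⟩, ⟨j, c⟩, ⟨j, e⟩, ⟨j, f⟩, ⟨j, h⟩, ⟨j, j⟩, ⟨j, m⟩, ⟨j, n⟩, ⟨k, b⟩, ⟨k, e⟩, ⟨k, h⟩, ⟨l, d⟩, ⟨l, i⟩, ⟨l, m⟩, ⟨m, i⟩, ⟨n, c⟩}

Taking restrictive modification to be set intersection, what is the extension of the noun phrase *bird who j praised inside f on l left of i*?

{}

⟦who j praised⟧ = {x : ⟨j, x⟩ ∈ ⟦praised⟧} = {b, c, e, f, h, j, m, n}
⟦inside f⟧ = {x : ⟨x, f⟩ ∈ ⟦inside⟧} = {a, c, e, g, k, l, m, n}
⟦on l⟧ = {x : ⟨x, l⟩ ∈ ⟦on⟧} = {a, b, c, f, g, h, i, j, k, n}
⟦left of i⟧ = {x : ⟨x, i⟩ ∈ ⟦left of⟧} = {a, f, h, j, k, l, m, n}
⟦bird⟧ = {a, b, c, f, g, h, j, k, l, m}
… ∩ ⟦who j praised⟧ = {a, b, c, f, g, h, j, k, l, m} ∩ {b, c, e, f, h, j, m, n} = {b, c, f, h, j, m}
… ∩ ⟦inside f⟧ = {b, c, f, h, j, m} ∩ {a, c, e, g, k, l, m, n} = {c, m}
… ∩ ⟦on l⟧ = {c, m} ∩ {a, b, c, f, g, h, i, j, k, n} = {c}
… ∩ ⟦left of i⟧ = {c} ∩ {a, f, h, j, k, l, m, n} = ∅
So ⟦bird who j praised inside f on l left of i⟧ = {}.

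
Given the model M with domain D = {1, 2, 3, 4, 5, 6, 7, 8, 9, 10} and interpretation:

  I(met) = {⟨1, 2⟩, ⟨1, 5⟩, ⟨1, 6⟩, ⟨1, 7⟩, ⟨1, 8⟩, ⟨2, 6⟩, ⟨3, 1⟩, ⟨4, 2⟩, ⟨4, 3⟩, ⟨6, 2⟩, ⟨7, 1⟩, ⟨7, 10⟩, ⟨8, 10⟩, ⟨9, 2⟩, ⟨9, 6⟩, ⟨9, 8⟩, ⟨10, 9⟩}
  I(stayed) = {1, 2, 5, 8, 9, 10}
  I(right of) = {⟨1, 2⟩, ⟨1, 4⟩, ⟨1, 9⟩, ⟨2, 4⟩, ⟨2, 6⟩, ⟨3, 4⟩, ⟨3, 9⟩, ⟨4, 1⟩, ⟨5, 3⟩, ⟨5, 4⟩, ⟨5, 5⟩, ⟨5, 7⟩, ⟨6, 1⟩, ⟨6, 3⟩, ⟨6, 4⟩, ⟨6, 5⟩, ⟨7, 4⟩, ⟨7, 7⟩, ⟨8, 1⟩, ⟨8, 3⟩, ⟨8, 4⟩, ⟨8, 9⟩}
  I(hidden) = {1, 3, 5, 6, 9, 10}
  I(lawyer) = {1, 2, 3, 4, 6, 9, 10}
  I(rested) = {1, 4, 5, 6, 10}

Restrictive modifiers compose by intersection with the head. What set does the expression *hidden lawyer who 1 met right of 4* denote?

{6}

⟦who 1 met⟧ = {x : ⟨1, x⟩ ∈ ⟦met⟧} = {2, 5, 6, 7, 8}
⟦right of 4⟧ = {x : ⟨x, 4⟩ ∈ ⟦right of⟧} = {1, 2, 3, 5, 6, 7, 8}
⟦lawyer⟧ = {1, 2, 3, 4, 6, 9, 10}
… ∩ ⟦who 1 met⟧ = {1, 2, 3, 4, 6, 9, 10} ∩ {2, 5, 6, 7, 8} = {2, 6}
… ∩ ⟦right of 4⟧ = {2, 6} ∩ {1, 2, 3, 5, 6, 7, 8} = {2, 6}
… ∩ ⟦hidden⟧ = {2, 6} ∩ {1, 3, 5, 6, 9, 10} = {6}
So ⟦hidden lawyer who 1 met right of 4⟧ = {6}.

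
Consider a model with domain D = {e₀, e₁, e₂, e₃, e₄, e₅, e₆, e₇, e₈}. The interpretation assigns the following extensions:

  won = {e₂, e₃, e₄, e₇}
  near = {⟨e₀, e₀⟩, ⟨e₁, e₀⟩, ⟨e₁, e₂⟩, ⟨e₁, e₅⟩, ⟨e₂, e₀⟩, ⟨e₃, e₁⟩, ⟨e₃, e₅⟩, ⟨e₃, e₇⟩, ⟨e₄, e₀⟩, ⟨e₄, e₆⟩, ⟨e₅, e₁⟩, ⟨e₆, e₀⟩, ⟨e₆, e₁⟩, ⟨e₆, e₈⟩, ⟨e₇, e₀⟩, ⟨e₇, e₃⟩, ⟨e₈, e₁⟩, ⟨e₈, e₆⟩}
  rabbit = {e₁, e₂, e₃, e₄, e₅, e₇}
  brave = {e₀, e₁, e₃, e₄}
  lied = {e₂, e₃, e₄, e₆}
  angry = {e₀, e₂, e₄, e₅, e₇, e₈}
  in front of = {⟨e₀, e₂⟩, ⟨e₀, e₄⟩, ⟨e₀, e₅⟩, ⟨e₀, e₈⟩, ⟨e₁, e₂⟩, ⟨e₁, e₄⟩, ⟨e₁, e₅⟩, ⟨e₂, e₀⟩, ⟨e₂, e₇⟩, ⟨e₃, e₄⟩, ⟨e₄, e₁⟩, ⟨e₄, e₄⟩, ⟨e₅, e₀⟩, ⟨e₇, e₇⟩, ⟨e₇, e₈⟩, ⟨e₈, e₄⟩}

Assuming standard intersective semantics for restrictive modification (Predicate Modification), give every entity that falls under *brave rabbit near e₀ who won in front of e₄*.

⟦near e₀⟧ = {x : ⟨x, e₀⟩ ∈ ⟦near⟧} = {e₀, e₁, e₂, e₄, e₆, e₇}
⟦who won⟧ = ⟦won⟧ = {e₂, e₃, e₄, e₇}
⟦in front of e₄⟧ = {x : ⟨x, e₄⟩ ∈ ⟦in front of⟧} = {e₀, e₁, e₃, e₄, e₈}
⟦rabbit⟧ = {e₁, e₂, e₃, e₄, e₅, e₇}
… ∩ ⟦near e₀⟧ = {e₁, e₂, e₃, e₄, e₅, e₇} ∩ {e₀, e₁, e₂, e₄, e₆, e₇} = {e₁, e₂, e₄, e₇}
… ∩ ⟦who won⟧ = {e₁, e₂, e₄, e₇} ∩ {e₂, e₃, e₄, e₇} = {e₂, e₄, e₇}
… ∩ ⟦in front of e₄⟧ = {e₂, e₄, e₇} ∩ {e₀, e₁, e₃, e₄, e₈} = {e₄}
… ∩ ⟦brave⟧ = {e₄} ∩ {e₀, e₁, e₃, e₄} = {e₄}
So ⟦brave rabbit near e₀ who won in front of e₄⟧ = {e₄}.

{e₄}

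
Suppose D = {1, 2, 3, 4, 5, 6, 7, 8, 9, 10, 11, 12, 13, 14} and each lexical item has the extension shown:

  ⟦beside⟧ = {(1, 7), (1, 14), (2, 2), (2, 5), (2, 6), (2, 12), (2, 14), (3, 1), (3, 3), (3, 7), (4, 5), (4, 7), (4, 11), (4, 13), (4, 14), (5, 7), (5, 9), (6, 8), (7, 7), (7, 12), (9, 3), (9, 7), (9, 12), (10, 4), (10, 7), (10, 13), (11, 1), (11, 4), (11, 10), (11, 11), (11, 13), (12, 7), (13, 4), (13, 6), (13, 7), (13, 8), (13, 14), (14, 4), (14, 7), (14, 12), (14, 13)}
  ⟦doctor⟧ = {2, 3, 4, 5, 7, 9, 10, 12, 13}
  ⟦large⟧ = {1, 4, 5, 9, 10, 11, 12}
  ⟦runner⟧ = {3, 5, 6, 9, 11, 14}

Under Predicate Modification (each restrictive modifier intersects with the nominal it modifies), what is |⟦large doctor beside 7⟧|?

5

⟦beside 7⟧ = {x : ⟨x, 7⟩ ∈ ⟦beside⟧} = {1, 3, 4, 5, 7, 9, 10, 12, 13, 14}
⟦doctor⟧ = {2, 3, 4, 5, 7, 9, 10, 12, 13}
… ∩ ⟦beside 7⟧ = {2, 3, 4, 5, 7, 9, 10, 12, 13} ∩ {1, 3, 4, 5, 7, 9, 10, 12, 13, 14} = {3, 4, 5, 7, 9, 10, 12, 13}
… ∩ ⟦large⟧ = {3, 4, 5, 7, 9, 10, 12, 13} ∩ {1, 4, 5, 9, 10, 11, 12} = {4, 5, 9, 10, 12}
⟦large doctor beside 7⟧ = {4, 5, 9, 10, 12}, so the cardinality is 5.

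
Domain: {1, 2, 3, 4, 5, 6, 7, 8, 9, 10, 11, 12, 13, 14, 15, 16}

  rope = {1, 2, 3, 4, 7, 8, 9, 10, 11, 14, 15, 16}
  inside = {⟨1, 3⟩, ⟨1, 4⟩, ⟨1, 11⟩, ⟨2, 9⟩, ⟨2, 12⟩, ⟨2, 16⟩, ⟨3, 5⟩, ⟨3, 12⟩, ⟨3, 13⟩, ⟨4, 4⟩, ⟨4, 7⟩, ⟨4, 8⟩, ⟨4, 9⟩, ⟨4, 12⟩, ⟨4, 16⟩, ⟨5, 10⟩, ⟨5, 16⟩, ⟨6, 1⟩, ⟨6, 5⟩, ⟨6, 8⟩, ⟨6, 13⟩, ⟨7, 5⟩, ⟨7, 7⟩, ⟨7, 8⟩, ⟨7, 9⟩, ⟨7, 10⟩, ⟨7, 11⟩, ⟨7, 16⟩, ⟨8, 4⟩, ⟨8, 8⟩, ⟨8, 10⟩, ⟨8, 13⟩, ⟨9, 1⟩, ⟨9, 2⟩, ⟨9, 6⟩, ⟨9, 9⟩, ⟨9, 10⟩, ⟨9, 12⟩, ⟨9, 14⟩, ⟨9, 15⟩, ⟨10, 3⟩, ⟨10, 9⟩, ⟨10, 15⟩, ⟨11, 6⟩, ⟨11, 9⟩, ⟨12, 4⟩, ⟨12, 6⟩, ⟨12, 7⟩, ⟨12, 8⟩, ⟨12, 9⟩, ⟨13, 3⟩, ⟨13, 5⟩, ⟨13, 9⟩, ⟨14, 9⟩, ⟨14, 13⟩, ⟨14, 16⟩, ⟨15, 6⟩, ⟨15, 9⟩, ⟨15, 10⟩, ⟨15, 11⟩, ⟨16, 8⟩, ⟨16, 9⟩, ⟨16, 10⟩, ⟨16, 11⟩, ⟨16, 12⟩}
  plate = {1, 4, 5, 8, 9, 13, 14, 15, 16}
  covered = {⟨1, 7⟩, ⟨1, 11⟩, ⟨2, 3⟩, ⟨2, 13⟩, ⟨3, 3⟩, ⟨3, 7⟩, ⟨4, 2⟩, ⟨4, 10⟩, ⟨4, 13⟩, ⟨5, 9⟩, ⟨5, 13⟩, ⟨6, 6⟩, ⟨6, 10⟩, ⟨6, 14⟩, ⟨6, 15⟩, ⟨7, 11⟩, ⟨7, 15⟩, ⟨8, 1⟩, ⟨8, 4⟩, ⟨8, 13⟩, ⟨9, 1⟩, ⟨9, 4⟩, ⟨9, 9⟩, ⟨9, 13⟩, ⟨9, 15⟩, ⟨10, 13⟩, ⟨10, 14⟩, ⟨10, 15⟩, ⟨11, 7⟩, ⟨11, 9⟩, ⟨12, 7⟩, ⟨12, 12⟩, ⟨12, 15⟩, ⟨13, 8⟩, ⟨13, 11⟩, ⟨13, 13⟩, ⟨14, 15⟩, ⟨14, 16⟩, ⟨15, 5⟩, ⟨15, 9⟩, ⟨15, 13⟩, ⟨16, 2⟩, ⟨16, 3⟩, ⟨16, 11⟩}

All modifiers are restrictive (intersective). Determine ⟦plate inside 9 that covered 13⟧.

⟦inside 9⟧ = {x : ⟨x, 9⟩ ∈ ⟦inside⟧} = {2, 4, 7, 9, 10, 11, 12, 13, 14, 15, 16}
⟦that covered 13⟧ = {x : ⟨x, 13⟩ ∈ ⟦covered⟧} = {2, 4, 5, 8, 9, 10, 13, 15}
⟦plate⟧ = {1, 4, 5, 8, 9, 13, 14, 15, 16}
… ∩ ⟦inside 9⟧ = {1, 4, 5, 8, 9, 13, 14, 15, 16} ∩ {2, 4, 7, 9, 10, 11, 12, 13, 14, 15, 16} = {4, 9, 13, 14, 15, 16}
… ∩ ⟦that covered 13⟧ = {4, 9, 13, 14, 15, 16} ∩ {2, 4, 5, 8, 9, 10, 13, 15} = {4, 9, 13, 15}
So ⟦plate inside 9 that covered 13⟧ = {4, 9, 13, 15}.

{4, 9, 13, 15}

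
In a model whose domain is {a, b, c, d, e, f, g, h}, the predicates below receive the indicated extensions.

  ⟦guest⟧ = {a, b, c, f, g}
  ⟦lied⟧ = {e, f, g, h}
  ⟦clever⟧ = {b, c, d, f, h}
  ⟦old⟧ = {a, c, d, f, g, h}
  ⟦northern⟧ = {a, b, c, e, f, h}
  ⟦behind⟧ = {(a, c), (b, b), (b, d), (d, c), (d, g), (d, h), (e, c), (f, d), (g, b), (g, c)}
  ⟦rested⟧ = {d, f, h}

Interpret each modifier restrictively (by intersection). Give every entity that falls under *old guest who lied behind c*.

{g}

⟦who lied⟧ = ⟦lied⟧ = {e, f, g, h}
⟦behind c⟧ = {x : ⟨x, c⟩ ∈ ⟦behind⟧} = {a, d, e, g}
⟦guest⟧ = {a, b, c, f, g}
… ∩ ⟦who lied⟧ = {a, b, c, f, g} ∩ {e, f, g, h} = {f, g}
… ∩ ⟦behind c⟧ = {f, g} ∩ {a, d, e, g} = {g}
… ∩ ⟦old⟧ = {g} ∩ {a, c, d, f, g, h} = {g}
So ⟦old guest who lied behind c⟧ = {g}.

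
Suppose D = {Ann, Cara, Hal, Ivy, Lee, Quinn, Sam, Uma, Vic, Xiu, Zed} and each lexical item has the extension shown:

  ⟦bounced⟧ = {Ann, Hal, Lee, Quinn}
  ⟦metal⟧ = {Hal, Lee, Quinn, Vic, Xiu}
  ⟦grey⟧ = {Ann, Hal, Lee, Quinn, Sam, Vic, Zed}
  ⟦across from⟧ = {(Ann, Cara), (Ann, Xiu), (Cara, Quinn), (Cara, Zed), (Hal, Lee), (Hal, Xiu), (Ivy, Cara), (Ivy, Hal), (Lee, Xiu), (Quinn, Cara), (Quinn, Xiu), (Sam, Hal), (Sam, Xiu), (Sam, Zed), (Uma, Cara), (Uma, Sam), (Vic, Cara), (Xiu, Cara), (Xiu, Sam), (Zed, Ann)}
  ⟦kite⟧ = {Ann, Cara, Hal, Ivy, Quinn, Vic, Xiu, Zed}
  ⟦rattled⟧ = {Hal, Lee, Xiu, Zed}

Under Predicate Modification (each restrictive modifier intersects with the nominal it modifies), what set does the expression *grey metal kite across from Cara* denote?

⟦across from Cara⟧ = {x : ⟨x, Cara⟩ ∈ ⟦across from⟧} = {Ann, Ivy, Quinn, Uma, Vic, Xiu}
⟦kite⟧ = {Ann, Cara, Hal, Ivy, Quinn, Vic, Xiu, Zed}
… ∩ ⟦across from Cara⟧ = {Ann, Cara, Hal, Ivy, Quinn, Vic, Xiu, Zed} ∩ {Ann, Ivy, Quinn, Uma, Vic, Xiu} = {Ann, Ivy, Quinn, Vic, Xiu}
… ∩ ⟦grey⟧ = {Ann, Ivy, Quinn, Vic, Xiu} ∩ {Ann, Hal, Lee, Quinn, Sam, Vic, Zed} = {Ann, Quinn, Vic}
… ∩ ⟦metal⟧ = {Ann, Quinn, Vic} ∩ {Hal, Lee, Quinn, Vic, Xiu} = {Quinn, Vic}
So ⟦grey metal kite across from Cara⟧ = {Quinn, Vic}.

{Quinn, Vic}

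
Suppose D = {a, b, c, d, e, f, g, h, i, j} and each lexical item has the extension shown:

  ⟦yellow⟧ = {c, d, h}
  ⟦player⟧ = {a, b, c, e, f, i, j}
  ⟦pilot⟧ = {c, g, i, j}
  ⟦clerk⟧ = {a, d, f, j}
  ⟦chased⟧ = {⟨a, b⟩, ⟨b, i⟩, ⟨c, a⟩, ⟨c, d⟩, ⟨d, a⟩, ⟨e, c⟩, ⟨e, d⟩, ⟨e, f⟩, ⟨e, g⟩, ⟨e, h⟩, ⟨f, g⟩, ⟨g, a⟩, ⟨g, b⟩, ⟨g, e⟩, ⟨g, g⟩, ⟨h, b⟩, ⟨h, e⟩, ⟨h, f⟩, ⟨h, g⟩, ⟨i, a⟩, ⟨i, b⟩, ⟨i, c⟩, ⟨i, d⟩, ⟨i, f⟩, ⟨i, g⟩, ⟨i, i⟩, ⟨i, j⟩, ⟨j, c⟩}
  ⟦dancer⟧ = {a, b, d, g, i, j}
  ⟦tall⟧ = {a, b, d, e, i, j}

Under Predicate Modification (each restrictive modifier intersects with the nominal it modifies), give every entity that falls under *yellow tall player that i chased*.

⟦that i chased⟧ = {x : ⟨i, x⟩ ∈ ⟦chased⟧} = {a, b, c, d, f, g, i, j}
⟦player⟧ = {a, b, c, e, f, i, j}
… ∩ ⟦that i chased⟧ = {a, b, c, e, f, i, j} ∩ {a, b, c, d, f, g, i, j} = {a, b, c, f, i, j}
… ∩ ⟦yellow⟧ = {a, b, c, f, i, j} ∩ {c, d, h} = {c}
… ∩ ⟦tall⟧ = {c} ∩ {a, b, d, e, i, j} = ∅
So ⟦yellow tall player that i chased⟧ = {}.

{}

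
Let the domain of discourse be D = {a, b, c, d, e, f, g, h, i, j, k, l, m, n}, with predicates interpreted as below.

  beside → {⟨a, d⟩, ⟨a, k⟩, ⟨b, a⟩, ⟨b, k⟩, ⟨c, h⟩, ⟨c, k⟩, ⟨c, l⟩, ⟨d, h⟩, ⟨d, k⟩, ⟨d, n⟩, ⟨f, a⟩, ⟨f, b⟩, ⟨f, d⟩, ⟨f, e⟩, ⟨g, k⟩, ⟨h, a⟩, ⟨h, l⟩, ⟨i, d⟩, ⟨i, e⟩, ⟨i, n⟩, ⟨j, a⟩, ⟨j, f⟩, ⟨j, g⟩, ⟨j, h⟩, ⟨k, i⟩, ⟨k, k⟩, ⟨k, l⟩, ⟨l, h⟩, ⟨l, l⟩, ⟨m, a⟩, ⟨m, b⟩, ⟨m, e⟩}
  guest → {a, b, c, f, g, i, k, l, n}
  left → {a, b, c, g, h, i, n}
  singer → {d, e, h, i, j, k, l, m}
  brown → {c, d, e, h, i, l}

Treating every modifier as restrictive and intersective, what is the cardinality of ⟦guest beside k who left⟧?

4

⟦beside k⟧ = {x : ⟨x, k⟩ ∈ ⟦beside⟧} = {a, b, c, d, g, k}
⟦who left⟧ = ⟦left⟧ = {a, b, c, g, h, i, n}
⟦guest⟧ = {a, b, c, f, g, i, k, l, n}
… ∩ ⟦beside k⟧ = {a, b, c, f, g, i, k, l, n} ∩ {a, b, c, d, g, k} = {a, b, c, g, k}
… ∩ ⟦who left⟧ = {a, b, c, g, k} ∩ {a, b, c, g, h, i, n} = {a, b, c, g}
⟦guest beside k who left⟧ = {a, b, c, g}, so the cardinality is 4.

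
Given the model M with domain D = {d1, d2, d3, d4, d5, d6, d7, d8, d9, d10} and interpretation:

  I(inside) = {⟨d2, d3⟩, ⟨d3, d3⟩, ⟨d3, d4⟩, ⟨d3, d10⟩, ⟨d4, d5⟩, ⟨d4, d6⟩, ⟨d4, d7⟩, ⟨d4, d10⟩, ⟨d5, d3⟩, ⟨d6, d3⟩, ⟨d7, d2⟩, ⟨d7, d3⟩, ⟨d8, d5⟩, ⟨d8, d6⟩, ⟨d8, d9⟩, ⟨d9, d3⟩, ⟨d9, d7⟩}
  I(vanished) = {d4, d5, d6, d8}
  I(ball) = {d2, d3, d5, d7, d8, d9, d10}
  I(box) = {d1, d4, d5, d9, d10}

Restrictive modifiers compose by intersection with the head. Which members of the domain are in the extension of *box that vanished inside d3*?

{d5}

⟦that vanished⟧ = ⟦vanished⟧ = {d4, d5, d6, d8}
⟦inside d3⟧ = {x : ⟨x, d3⟩ ∈ ⟦inside⟧} = {d2, d3, d5, d6, d7, d9}
⟦box⟧ = {d1, d4, d5, d9, d10}
… ∩ ⟦that vanished⟧ = {d1, d4, d5, d9, d10} ∩ {d4, d5, d6, d8} = {d4, d5}
… ∩ ⟦inside d3⟧ = {d4, d5} ∩ {d2, d3, d5, d6, d7, d9} = {d5}
So ⟦box that vanished inside d3⟧ = {d5}.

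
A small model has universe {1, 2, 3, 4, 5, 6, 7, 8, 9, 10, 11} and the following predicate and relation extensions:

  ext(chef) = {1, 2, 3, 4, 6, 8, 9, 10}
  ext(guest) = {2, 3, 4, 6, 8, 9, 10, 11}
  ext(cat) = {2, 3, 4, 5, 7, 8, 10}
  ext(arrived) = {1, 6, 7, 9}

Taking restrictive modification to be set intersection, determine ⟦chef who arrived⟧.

⟦who arrived⟧ = ⟦arrived⟧ = {1, 6, 7, 9}
⟦chef⟧ = {1, 2, 3, 4, 6, 8, 9, 10}
… ∩ ⟦who arrived⟧ = {1, 2, 3, 4, 6, 8, 9, 10} ∩ {1, 6, 7, 9} = {1, 6, 9}
So ⟦chef who arrived⟧ = {1, 6, 9}.

{1, 6, 9}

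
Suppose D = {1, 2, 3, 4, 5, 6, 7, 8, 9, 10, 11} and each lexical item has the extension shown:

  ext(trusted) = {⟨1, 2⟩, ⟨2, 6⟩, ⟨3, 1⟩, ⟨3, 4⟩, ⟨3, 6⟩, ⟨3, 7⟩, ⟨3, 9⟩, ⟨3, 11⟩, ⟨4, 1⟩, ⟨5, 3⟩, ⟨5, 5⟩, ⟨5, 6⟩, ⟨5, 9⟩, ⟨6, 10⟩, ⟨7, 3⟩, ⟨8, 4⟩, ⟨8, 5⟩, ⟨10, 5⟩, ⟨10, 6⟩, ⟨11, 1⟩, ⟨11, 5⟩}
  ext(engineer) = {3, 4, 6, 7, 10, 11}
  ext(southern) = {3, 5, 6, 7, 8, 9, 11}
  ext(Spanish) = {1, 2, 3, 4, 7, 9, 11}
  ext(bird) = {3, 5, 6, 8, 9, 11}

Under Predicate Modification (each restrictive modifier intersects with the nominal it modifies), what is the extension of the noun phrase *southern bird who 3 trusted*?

⟦who 3 trusted⟧ = {x : ⟨3, x⟩ ∈ ⟦trusted⟧} = {1, 4, 6, 7, 9, 11}
⟦bird⟧ = {3, 5, 6, 8, 9, 11}
… ∩ ⟦who 3 trusted⟧ = {3, 5, 6, 8, 9, 11} ∩ {1, 4, 6, 7, 9, 11} = {6, 9, 11}
… ∩ ⟦southern⟧ = {6, 9, 11} ∩ {3, 5, 6, 7, 8, 9, 11} = {6, 9, 11}
So ⟦southern bird who 3 trusted⟧ = {6, 9, 11}.

{6, 9, 11}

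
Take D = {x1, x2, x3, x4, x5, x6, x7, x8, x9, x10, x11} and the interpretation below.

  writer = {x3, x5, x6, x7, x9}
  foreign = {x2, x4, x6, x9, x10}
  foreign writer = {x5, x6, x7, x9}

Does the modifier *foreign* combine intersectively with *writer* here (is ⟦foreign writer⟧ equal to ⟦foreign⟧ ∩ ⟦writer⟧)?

no

⟦foreign⟧ ∩ ⟦writer⟧ = {x2, x4, x6, x9, x10} ∩ {x3, x5, x6, x7, x9} = {x6, x9}
Observed ⟦foreign writer⟧ = {x5, x6, x7, x9}.
These differ, so the modifier is not intersective in this model.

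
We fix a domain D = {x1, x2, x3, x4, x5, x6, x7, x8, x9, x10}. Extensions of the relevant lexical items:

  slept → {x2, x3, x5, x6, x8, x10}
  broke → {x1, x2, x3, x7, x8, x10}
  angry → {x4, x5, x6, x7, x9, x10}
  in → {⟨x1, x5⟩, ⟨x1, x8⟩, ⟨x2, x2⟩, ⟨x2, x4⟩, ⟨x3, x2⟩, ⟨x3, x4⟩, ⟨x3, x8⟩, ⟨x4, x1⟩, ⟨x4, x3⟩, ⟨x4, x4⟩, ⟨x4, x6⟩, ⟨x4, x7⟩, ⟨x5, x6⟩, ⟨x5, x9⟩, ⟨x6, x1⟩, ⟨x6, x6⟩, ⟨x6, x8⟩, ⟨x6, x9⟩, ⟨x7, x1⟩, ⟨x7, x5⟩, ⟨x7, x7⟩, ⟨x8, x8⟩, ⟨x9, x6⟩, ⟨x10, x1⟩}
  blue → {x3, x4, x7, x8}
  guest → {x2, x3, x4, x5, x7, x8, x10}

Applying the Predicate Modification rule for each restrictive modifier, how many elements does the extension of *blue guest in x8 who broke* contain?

2

⟦in x8⟧ = {x : ⟨x, x8⟩ ∈ ⟦in⟧} = {x1, x3, x6, x8}
⟦who broke⟧ = ⟦broke⟧ = {x1, x2, x3, x7, x8, x10}
⟦guest⟧ = {x2, x3, x4, x5, x7, x8, x10}
… ∩ ⟦in x8⟧ = {x2, x3, x4, x5, x7, x8, x10} ∩ {x1, x3, x6, x8} = {x3, x8}
… ∩ ⟦who broke⟧ = {x3, x8} ∩ {x1, x2, x3, x7, x8, x10} = {x3, x8}
… ∩ ⟦blue⟧ = {x3, x8} ∩ {x3, x4, x7, x8} = {x3, x8}
⟦blue guest in x8 who broke⟧ = {x3, x8}, so the cardinality is 2.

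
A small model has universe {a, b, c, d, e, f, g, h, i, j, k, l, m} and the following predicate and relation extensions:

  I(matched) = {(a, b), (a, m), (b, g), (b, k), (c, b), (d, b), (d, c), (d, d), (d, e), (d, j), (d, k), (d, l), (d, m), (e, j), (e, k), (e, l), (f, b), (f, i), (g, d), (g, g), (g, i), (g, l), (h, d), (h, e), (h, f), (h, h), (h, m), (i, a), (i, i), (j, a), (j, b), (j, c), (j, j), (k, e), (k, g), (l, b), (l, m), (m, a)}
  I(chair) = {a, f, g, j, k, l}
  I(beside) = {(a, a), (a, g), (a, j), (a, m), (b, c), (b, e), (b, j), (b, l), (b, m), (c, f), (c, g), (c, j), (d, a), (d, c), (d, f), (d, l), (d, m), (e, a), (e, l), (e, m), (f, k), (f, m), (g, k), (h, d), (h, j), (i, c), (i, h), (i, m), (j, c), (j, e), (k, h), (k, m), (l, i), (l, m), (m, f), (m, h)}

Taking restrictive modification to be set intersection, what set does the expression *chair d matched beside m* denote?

⟦d matched⟧ = {x : ⟨d, x⟩ ∈ ⟦matched⟧} = {b, c, d, e, j, k, l, m}
⟦beside m⟧ = {x : ⟨x, m⟩ ∈ ⟦beside⟧} = {a, b, d, e, f, i, k, l}
⟦chair⟧ = {a, f, g, j, k, l}
… ∩ ⟦d matched⟧ = {a, f, g, j, k, l} ∩ {b, c, d, e, j, k, l, m} = {j, k, l}
… ∩ ⟦beside m⟧ = {j, k, l} ∩ {a, b, d, e, f, i, k, l} = {k, l}
So ⟦chair d matched beside m⟧ = {k, l}.

{k, l}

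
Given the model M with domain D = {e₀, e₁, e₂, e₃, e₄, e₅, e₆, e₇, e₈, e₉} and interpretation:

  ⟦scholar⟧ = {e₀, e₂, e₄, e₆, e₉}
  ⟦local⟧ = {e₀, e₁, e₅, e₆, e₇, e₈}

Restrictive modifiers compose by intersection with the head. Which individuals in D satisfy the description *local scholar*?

⟦scholar⟧ = {e₀, e₂, e₄, e₆, e₉}
… ∩ ⟦local⟧ = {e₀, e₂, e₄, e₆, e₉} ∩ {e₀, e₁, e₅, e₆, e₇, e₈} = {e₀, e₆}
So ⟦local scholar⟧ = {e₀, e₆}.

{e₀, e₆}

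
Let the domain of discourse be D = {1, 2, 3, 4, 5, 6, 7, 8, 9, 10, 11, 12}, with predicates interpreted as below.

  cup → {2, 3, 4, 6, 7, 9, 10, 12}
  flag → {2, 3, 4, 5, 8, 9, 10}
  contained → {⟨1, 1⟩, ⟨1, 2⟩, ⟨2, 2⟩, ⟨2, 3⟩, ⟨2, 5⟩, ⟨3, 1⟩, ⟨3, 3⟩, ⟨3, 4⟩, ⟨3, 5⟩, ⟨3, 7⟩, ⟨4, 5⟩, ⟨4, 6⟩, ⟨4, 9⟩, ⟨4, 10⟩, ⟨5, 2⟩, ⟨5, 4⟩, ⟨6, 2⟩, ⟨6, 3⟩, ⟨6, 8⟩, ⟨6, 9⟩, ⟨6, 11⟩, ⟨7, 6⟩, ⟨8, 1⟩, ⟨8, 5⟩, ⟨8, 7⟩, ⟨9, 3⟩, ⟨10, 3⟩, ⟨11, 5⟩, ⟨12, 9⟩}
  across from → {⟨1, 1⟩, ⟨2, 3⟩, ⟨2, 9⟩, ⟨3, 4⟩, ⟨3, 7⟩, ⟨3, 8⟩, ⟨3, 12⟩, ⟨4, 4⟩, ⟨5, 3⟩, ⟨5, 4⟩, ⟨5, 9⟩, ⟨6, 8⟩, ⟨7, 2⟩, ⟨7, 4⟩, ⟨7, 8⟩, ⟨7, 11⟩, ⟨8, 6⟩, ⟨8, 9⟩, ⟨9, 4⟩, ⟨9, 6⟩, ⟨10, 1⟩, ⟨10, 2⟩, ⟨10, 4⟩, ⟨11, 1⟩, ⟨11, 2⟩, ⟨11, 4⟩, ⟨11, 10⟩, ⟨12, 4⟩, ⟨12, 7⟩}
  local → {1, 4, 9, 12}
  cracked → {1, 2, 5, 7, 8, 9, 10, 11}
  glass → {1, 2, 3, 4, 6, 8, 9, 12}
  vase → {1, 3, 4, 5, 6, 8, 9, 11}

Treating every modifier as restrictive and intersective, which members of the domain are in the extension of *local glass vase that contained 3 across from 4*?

⟦that contained 3⟧ = {x : ⟨x, 3⟩ ∈ ⟦contained⟧} = {2, 3, 6, 9, 10}
⟦across from 4⟧ = {x : ⟨x, 4⟩ ∈ ⟦across from⟧} = {3, 4, 5, 7, 9, 10, 11, 12}
⟦vase⟧ = {1, 3, 4, 5, 6, 8, 9, 11}
… ∩ ⟦that contained 3⟧ = {1, 3, 4, 5, 6, 8, 9, 11} ∩ {2, 3, 6, 9, 10} = {3, 6, 9}
… ∩ ⟦across from 4⟧ = {3, 6, 9} ∩ {3, 4, 5, 7, 9, 10, 11, 12} = {3, 9}
… ∩ ⟦local⟧ = {3, 9} ∩ {1, 4, 9, 12} = {9}
… ∩ ⟦glass⟧ = {9} ∩ {1, 2, 3, 4, 6, 8, 9, 12} = {9}
So ⟦local glass vase that contained 3 across from 4⟧ = {9}.

{9}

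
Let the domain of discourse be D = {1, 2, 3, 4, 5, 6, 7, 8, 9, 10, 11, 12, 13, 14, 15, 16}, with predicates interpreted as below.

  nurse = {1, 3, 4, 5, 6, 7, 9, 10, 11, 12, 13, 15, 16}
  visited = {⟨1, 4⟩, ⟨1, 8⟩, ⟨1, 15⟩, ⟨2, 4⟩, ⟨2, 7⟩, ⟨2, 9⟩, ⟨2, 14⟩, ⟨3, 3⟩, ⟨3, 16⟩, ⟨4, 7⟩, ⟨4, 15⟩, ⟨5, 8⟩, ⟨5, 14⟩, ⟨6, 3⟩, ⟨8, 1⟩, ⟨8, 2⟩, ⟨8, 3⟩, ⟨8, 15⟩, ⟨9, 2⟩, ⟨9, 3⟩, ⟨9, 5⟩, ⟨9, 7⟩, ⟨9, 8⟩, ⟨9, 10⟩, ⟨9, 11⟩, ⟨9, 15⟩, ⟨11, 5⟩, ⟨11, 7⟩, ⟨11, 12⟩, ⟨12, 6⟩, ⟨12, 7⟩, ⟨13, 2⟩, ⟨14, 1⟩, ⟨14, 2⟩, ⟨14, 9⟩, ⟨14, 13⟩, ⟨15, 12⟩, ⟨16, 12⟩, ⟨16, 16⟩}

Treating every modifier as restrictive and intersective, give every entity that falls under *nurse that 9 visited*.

{3, 5, 7, 10, 11, 15}

⟦that 9 visited⟧ = {x : ⟨9, x⟩ ∈ ⟦visited⟧} = {2, 3, 5, 7, 8, 10, 11, 15}
⟦nurse⟧ = {1, 3, 4, 5, 6, 7, 9, 10, 11, 12, 13, 15, 16}
… ∩ ⟦that 9 visited⟧ = {1, 3, 4, 5, 6, 7, 9, 10, 11, 12, 13, 15, 16} ∩ {2, 3, 5, 7, 8, 10, 11, 15} = {3, 5, 7, 10, 11, 15}
So ⟦nurse that 9 visited⟧ = {3, 5, 7, 10, 11, 15}.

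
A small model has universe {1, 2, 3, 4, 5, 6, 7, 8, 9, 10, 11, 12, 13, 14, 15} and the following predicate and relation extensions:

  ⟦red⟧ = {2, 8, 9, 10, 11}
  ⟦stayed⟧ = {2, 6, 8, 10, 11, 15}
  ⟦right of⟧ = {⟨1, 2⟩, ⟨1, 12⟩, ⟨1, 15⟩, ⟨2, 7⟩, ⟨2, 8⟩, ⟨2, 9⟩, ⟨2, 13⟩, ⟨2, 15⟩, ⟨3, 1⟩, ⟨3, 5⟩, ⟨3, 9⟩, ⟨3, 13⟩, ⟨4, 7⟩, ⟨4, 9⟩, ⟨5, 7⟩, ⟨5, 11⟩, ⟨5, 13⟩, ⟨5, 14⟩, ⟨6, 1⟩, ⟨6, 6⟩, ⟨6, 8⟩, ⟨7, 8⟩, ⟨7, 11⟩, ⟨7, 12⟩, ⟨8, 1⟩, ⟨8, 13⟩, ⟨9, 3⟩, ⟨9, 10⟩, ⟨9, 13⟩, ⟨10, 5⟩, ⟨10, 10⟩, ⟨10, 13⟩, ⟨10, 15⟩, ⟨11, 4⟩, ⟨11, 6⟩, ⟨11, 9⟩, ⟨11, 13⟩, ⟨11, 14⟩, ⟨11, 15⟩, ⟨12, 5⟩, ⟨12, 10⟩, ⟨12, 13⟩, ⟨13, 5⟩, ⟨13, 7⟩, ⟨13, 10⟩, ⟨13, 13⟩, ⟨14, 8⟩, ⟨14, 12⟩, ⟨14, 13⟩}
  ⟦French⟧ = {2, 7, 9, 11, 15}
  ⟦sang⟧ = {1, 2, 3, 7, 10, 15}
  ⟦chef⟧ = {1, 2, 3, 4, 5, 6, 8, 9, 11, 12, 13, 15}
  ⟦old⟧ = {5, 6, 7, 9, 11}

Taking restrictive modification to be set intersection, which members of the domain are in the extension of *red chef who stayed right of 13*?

⟦who stayed⟧ = ⟦stayed⟧ = {2, 6, 8, 10, 11, 15}
⟦right of 13⟧ = {x : ⟨x, 13⟩ ∈ ⟦right of⟧} = {2, 3, 5, 8, 9, 10, 11, 12, 13, 14}
⟦chef⟧ = {1, 2, 3, 4, 5, 6, 8, 9, 11, 12, 13, 15}
… ∩ ⟦who stayed⟧ = {1, 2, 3, 4, 5, 6, 8, 9, 11, 12, 13, 15} ∩ {2, 6, 8, 10, 11, 15} = {2, 6, 8, 11, 15}
… ∩ ⟦right of 13⟧ = {2, 6, 8, 11, 15} ∩ {2, 3, 5, 8, 9, 10, 11, 12, 13, 14} = {2, 8, 11}
… ∩ ⟦red⟧ = {2, 8, 11} ∩ {2, 8, 9, 10, 11} = {2, 8, 11}
So ⟦red chef who stayed right of 13⟧ = {2, 8, 11}.

{2, 8, 11}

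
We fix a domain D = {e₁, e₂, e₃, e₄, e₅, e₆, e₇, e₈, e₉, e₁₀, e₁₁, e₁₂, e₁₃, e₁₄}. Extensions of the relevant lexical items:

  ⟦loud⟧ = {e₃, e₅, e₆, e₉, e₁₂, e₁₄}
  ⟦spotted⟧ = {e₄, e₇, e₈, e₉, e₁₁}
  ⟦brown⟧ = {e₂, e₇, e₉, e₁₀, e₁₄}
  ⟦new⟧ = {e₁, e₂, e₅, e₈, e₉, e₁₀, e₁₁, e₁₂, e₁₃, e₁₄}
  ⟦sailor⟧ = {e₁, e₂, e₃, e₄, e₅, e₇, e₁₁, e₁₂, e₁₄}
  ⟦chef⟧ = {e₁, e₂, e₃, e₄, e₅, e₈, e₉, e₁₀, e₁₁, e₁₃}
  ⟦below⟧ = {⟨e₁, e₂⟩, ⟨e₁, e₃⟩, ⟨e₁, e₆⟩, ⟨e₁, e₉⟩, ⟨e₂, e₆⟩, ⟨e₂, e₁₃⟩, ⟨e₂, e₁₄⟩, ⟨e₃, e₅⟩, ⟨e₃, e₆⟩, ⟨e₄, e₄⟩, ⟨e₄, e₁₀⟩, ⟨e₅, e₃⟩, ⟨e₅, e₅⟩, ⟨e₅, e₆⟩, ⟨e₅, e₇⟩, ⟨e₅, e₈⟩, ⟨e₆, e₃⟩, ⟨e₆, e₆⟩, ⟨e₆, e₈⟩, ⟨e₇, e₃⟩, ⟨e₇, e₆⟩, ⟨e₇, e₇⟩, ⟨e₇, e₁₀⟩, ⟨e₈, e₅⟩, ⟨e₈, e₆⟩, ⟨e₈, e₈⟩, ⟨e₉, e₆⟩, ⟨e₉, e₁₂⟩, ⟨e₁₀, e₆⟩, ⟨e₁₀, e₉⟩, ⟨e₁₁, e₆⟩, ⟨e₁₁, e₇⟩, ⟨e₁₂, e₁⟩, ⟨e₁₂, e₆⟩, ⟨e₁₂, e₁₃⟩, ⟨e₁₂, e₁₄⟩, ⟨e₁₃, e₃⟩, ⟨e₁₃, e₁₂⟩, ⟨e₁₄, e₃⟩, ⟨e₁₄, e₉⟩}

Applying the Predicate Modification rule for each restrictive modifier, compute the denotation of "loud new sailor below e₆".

⟦below e₆⟧ = {x : ⟨x, e₆⟩ ∈ ⟦below⟧} = {e₁, e₂, e₃, e₅, e₆, e₇, e₈, e₉, e₁₀, e₁₁, e₁₂}
⟦sailor⟧ = {e₁, e₂, e₃, e₄, e₅, e₇, e₁₁, e₁₂, e₁₄}
… ∩ ⟦below e₆⟧ = {e₁, e₂, e₃, e₄, e₅, e₇, e₁₁, e₁₂, e₁₄} ∩ {e₁, e₂, e₃, e₅, e₆, e₇, e₈, e₉, e₁₀, e₁₁, e₁₂} = {e₁, e₂, e₃, e₅, e₇, e₁₁, e₁₂}
… ∩ ⟦loud⟧ = {e₁, e₂, e₃, e₅, e₇, e₁₁, e₁₂} ∩ {e₃, e₅, e₆, e₉, e₁₂, e₁₄} = {e₃, e₅, e₁₂}
… ∩ ⟦new⟧ = {e₃, e₅, e₁₂} ∩ {e₁, e₂, e₅, e₈, e₉, e₁₀, e₁₁, e₁₂, e₁₃, e₁₄} = {e₅, e₁₂}
So ⟦loud new sailor below e₆⟧ = {e₅, e₁₂}.

{e₅, e₁₂}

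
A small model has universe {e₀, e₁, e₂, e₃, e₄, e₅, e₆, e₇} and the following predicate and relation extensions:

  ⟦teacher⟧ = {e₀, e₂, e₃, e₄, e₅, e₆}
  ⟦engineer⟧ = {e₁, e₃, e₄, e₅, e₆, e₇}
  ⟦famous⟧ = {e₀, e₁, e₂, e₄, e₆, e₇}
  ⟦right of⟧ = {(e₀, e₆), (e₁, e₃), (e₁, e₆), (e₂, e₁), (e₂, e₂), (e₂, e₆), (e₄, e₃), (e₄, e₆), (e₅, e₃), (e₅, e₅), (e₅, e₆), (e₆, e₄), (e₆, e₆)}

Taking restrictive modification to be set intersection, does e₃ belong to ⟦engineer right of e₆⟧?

no

⟦right of e₆⟧ = {x : ⟨x, e₆⟩ ∈ ⟦right of⟧} = {e₀, e₁, e₂, e₄, e₅, e₆}
⟦engineer⟧ = {e₁, e₃, e₄, e₅, e₆, e₇}
… ∩ ⟦right of e₆⟧ = {e₁, e₃, e₄, e₅, e₆, e₇} ∩ {e₀, e₁, e₂, e₄, e₅, e₆} = {e₁, e₄, e₅, e₆}
⟦engineer right of e₆⟧ = {e₁, e₄, e₅, e₆}; e₃ ∉ this set.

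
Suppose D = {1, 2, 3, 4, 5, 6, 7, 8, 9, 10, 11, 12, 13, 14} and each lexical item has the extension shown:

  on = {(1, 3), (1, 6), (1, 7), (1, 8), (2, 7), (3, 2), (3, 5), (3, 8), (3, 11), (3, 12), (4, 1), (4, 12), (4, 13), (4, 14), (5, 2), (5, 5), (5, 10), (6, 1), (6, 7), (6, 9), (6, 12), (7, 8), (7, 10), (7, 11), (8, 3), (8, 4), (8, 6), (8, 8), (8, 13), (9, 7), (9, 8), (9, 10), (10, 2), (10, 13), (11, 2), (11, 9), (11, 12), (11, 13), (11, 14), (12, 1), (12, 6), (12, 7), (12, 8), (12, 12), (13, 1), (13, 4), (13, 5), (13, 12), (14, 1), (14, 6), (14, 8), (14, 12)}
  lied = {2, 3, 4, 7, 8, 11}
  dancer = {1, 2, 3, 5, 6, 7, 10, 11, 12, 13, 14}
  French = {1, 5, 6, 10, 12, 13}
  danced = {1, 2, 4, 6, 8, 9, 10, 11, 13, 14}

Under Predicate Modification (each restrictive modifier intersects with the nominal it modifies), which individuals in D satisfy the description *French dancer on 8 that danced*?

⟦on 8⟧ = {x : ⟨x, 8⟩ ∈ ⟦on⟧} = {1, 3, 7, 8, 9, 12, 14}
⟦that danced⟧ = ⟦danced⟧ = {1, 2, 4, 6, 8, 9, 10, 11, 13, 14}
⟦dancer⟧ = {1, 2, 3, 5, 6, 7, 10, 11, 12, 13, 14}
… ∩ ⟦on 8⟧ = {1, 2, 3, 5, 6, 7, 10, 11, 12, 13, 14} ∩ {1, 3, 7, 8, 9, 12, 14} = {1, 3, 7, 12, 14}
… ∩ ⟦that danced⟧ = {1, 3, 7, 12, 14} ∩ {1, 2, 4, 6, 8, 9, 10, 11, 13, 14} = {1, 14}
… ∩ ⟦French⟧ = {1, 14} ∩ {1, 5, 6, 10, 12, 13} = {1}
So ⟦French dancer on 8 that danced⟧ = {1}.

{1}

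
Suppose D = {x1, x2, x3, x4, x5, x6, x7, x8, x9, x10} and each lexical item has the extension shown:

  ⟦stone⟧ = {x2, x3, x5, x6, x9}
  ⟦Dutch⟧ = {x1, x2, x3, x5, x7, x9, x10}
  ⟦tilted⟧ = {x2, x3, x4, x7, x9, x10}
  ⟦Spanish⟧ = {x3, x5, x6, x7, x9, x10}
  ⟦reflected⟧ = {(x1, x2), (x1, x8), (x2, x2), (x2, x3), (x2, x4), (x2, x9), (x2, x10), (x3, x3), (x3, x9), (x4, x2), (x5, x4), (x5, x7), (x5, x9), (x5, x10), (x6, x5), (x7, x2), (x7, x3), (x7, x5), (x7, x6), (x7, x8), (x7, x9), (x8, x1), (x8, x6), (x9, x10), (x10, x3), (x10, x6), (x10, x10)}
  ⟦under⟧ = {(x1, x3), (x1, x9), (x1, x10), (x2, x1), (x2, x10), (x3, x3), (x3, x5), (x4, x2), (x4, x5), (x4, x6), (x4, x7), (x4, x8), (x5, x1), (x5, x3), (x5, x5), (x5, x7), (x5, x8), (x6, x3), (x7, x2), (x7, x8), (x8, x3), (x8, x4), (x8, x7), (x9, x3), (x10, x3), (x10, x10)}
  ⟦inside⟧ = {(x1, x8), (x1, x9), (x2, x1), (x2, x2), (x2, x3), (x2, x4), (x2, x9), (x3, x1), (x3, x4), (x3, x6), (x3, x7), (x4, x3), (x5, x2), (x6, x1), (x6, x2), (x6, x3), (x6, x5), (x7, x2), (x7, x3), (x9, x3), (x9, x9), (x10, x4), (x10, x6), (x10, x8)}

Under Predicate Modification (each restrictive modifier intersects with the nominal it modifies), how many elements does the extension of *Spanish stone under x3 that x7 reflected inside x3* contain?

⟦under x3⟧ = {x : ⟨x, x3⟩ ∈ ⟦under⟧} = {x1, x3, x5, x6, x8, x9, x10}
⟦that x7 reflected⟧ = {x : ⟨x7, x⟩ ∈ ⟦reflected⟧} = {x2, x3, x5, x6, x8, x9}
⟦inside x3⟧ = {x : ⟨x, x3⟩ ∈ ⟦inside⟧} = {x2, x4, x6, x7, x9}
⟦stone⟧ = {x2, x3, x5, x6, x9}
… ∩ ⟦under x3⟧ = {x2, x3, x5, x6, x9} ∩ {x1, x3, x5, x6, x8, x9, x10} = {x3, x5, x6, x9}
… ∩ ⟦that x7 reflected⟧ = {x3, x5, x6, x9} ∩ {x2, x3, x5, x6, x8, x9} = {x3, x5, x6, x9}
… ∩ ⟦inside x3⟧ = {x3, x5, x6, x9} ∩ {x2, x4, x6, x7, x9} = {x6, x9}
… ∩ ⟦Spanish⟧ = {x6, x9} ∩ {x3, x5, x6, x7, x9, x10} = {x6, x9}
⟦Spanish stone under x3 that x7 reflected inside x3⟧ = {x6, x9}, so the cardinality is 2.

2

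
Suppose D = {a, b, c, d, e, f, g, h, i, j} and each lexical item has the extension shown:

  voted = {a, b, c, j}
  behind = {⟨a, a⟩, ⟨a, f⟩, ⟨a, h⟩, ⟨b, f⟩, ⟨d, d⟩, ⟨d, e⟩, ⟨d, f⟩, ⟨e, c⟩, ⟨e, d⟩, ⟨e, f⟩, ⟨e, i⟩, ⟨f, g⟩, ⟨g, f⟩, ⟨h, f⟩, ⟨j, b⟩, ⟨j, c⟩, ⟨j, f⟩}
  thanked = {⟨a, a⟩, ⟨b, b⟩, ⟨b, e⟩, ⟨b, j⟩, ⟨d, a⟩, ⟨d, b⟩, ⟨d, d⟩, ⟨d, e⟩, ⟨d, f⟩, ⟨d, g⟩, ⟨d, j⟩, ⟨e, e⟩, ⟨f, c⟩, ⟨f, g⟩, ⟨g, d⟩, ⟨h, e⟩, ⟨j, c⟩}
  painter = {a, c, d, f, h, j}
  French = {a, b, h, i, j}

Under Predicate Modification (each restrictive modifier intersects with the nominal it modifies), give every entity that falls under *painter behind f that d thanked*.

⟦behind f⟧ = {x : ⟨x, f⟩ ∈ ⟦behind⟧} = {a, b, d, e, g, h, j}
⟦that d thanked⟧ = {x : ⟨d, x⟩ ∈ ⟦thanked⟧} = {a, b, d, e, f, g, j}
⟦painter⟧ = {a, c, d, f, h, j}
… ∩ ⟦behind f⟧ = {a, c, d, f, h, j} ∩ {a, b, d, e, g, h, j} = {a, d, h, j}
… ∩ ⟦that d thanked⟧ = {a, d, h, j} ∩ {a, b, d, e, f, g, j} = {a, d, j}
So ⟦painter behind f that d thanked⟧ = {a, d, j}.

{a, d, j}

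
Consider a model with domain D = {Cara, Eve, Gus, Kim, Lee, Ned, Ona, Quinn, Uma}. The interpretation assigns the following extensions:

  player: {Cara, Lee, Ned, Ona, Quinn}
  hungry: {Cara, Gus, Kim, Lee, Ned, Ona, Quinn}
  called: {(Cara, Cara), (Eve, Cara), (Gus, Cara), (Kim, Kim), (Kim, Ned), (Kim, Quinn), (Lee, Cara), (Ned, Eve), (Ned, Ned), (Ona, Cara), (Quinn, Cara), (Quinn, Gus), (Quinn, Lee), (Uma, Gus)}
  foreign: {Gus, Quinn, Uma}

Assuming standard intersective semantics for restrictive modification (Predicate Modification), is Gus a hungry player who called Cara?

⟦who called Cara⟧ = {x : ⟨x, Cara⟩ ∈ ⟦called⟧} = {Cara, Eve, Gus, Lee, Ona, Quinn}
⟦player⟧ = {Cara, Lee, Ned, Ona, Quinn}
… ∩ ⟦who called Cara⟧ = {Cara, Lee, Ned, Ona, Quinn} ∩ {Cara, Eve, Gus, Lee, Ona, Quinn} = {Cara, Lee, Ona, Quinn}
… ∩ ⟦hungry⟧ = {Cara, Lee, Ona, Quinn} ∩ {Cara, Gus, Kim, Lee, Ned, Ona, Quinn} = {Cara, Lee, Ona, Quinn}
⟦hungry player who called Cara⟧ = {Cara, Lee, Ona, Quinn}; Gus ∉ this set.

no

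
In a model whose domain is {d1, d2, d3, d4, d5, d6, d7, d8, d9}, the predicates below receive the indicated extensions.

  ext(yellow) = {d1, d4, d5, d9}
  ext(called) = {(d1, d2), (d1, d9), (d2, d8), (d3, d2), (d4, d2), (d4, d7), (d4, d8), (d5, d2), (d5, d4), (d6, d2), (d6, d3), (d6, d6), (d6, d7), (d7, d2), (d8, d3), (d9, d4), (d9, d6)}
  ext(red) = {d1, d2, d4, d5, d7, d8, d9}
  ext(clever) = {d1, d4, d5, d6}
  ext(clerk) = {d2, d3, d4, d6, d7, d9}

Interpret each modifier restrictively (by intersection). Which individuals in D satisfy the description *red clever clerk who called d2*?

⟦who called d2⟧ = {x : ⟨x, d2⟩ ∈ ⟦called⟧} = {d1, d3, d4, d5, d6, d7}
⟦clerk⟧ = {d2, d3, d4, d6, d7, d9}
… ∩ ⟦who called d2⟧ = {d2, d3, d4, d6, d7, d9} ∩ {d1, d3, d4, d5, d6, d7} = {d3, d4, d6, d7}
… ∩ ⟦red⟧ = {d3, d4, d6, d7} ∩ {d1, d2, d4, d5, d7, d8, d9} = {d4, d7}
… ∩ ⟦clever⟧ = {d4, d7} ∩ {d1, d4, d5, d6} = {d4}
So ⟦red clever clerk who called d2⟧ = {d4}.

{d4}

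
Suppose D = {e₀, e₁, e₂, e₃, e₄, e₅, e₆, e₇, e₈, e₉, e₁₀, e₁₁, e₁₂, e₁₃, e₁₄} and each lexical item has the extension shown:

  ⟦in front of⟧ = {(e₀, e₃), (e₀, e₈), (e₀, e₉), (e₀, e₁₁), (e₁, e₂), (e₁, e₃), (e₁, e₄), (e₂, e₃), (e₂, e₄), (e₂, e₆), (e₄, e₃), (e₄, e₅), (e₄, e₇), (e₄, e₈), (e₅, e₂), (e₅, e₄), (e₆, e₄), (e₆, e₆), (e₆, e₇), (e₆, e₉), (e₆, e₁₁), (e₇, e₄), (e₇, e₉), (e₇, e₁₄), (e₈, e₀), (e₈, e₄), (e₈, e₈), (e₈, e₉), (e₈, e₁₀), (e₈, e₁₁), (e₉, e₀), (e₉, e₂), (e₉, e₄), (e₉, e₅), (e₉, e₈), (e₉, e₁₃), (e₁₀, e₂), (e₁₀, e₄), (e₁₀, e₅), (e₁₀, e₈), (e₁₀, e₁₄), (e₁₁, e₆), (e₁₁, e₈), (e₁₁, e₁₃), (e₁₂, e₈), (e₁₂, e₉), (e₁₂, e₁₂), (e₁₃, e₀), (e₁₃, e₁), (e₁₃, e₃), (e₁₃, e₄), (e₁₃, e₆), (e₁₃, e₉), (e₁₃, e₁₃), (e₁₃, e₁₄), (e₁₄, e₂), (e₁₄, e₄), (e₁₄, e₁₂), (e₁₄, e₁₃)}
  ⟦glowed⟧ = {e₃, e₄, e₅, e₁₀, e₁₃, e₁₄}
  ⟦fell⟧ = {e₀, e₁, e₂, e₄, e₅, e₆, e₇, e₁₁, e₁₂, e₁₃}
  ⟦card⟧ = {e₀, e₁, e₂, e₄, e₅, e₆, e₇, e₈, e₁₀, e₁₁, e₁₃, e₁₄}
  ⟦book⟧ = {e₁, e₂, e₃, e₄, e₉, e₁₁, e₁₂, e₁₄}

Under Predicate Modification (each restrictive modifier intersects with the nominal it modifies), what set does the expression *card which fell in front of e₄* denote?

{e₁, e₂, e₅, e₆, e₇, e₁₃}

⟦which fell⟧ = ⟦fell⟧ = {e₀, e₁, e₂, e₄, e₅, e₆, e₇, e₁₁, e₁₂, e₁₃}
⟦in front of e₄⟧ = {x : ⟨x, e₄⟩ ∈ ⟦in front of⟧} = {e₁, e₂, e₅, e₆, e₇, e₈, e₉, e₁₀, e₁₃, e₁₄}
⟦card⟧ = {e₀, e₁, e₂, e₄, e₅, e₆, e₇, e₈, e₁₀, e₁₁, e₁₃, e₁₄}
… ∩ ⟦which fell⟧ = {e₀, e₁, e₂, e₄, e₅, e₆, e₇, e₈, e₁₀, e₁₁, e₁₃, e₁₄} ∩ {e₀, e₁, e₂, e₄, e₅, e₆, e₇, e₁₁, e₁₂, e₁₃} = {e₀, e₁, e₂, e₄, e₅, e₆, e₇, e₁₁, e₁₃}
… ∩ ⟦in front of e₄⟧ = {e₀, e₁, e₂, e₄, e₅, e₆, e₇, e₁₁, e₁₃} ∩ {e₁, e₂, e₅, e₆, e₇, e₈, e₉, e₁₀, e₁₃, e₁₄} = {e₁, e₂, e₅, e₆, e₇, e₁₃}
So ⟦card which fell in front of e₄⟧ = {e₁, e₂, e₅, e₆, e₇, e₁₃}.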